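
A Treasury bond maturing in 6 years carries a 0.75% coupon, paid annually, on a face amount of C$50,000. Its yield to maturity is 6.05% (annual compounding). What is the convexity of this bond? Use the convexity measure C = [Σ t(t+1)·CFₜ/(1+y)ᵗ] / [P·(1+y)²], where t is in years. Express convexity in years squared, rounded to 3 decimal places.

36.252

With y = 0.0605:
  t   CF        PV=CF/(1+0.0605)^t    t·PV        t(t+1)·PV
  1       375.00       353.6068       353.6068         707.2136
  2       375.00       333.4340       666.8681       2,000.6042
  3       375.00       314.4121       943.2363       3,772.9452
  4       375.00       296.4753     1,185.9014       5,929.5068
  5       375.00       279.5618     1,397.8092       8,386.8555
  6    50,375.00    35,412.0462   212,472.2771   1,487,305.9400
  Σ                 36,989.5363   217,019.6989   1,508,103.0652
P = 36,989.5363.
Convexity = Σ t(t+1)·PV / [P·(1+y)²] = 1,508,103.0652 / (36,989.5363 × 1.124660) = 36.25190.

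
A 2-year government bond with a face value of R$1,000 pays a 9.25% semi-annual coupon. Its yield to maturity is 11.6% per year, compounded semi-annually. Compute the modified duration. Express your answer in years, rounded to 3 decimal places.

1.766 years

Periodic yield y = 0.058. First find Macaulay duration:
  t   CF        PV=CF/(1+0.058)^t    t·PV
  1        46.25        43.7146        43.7146
  2        46.25        41.3181        82.6362
  3        46.25        39.0530       117.1591
  4     1,046.25       835.0122     3,340.0486
  Σ                    959.0979     3,583.5585
P = 959.0979; Macaulay duration = 3,583.5585 / 959.0979 = 3.73638 half-year periods = 1.86819 years.
Modified duration = D_Mac / (1 + y) = 1.86819 / 1.058 = 1.76578 years.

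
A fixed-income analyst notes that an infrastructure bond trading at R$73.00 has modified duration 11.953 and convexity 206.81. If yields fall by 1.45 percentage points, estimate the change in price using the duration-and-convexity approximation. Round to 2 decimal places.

+R$14.24

Duration effect: -D_mod·Δy = -11.953 × (-0.0145) = +0.1733185
Convexity effect: ½·C·(Δy)² = 0.5 × 206.81 × (-0.0145)² = +0.02174090125
ΔP/P ≈ +0.1733185 + 0.02174090125 = +0.19505940125
ΔP ≈ 73.00 × (+0.19505940125) = +14.23933629125.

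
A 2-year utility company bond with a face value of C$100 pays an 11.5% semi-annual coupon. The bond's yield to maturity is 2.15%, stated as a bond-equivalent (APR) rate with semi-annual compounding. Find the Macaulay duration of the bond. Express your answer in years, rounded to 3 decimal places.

Periodic yield y = 0.01075. Discount each cash flow and weight by its period:
  t   CF        PV=CF/(1+0.01075)^t    t·PV
  1         5.75         5.6888         5.6888
  2         5.75         5.6283        11.2567
  3         5.75         5.5685        16.7054
  4       105.75       101.3224       405.2895
  Σ                    118.2080       438.9405
Price P = Σ PV = 118.2080.
Macaulay duration = Σ(t·PV) / P = 438.9405 / 118.2080 = 3.71329 half-year periods.
In years: 3.71329 / 2 = 1.85664 years.

1.857 years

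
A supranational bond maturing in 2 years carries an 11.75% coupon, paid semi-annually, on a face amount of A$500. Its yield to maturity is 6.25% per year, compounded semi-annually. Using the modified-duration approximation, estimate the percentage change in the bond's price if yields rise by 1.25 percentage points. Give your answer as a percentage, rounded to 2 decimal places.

-2.24%

Periodic yield y = 0.03125. Modified duration first:
  t   CF        PV=CF/(1+0.03125)^t    t·PV
  1       29.375        28.4848        28.4848
  2       29.375        27.6217        55.2433
  3       29.375        26.7847        80.3540
  4      529.375       468.0665     1,872.2661
  Σ                    550.9577     2,036.3482
P = 550.9577; D_Mac = 3.69602 half-year periods = 1.84801 yrs; D_mod = 1.84801/(1+0.03125) = 1.79201 yrs.
ΔP/P ≈ -D_mod · Δy = -1.79201 × (+0.0125) = -0.022400 = -2.2400%.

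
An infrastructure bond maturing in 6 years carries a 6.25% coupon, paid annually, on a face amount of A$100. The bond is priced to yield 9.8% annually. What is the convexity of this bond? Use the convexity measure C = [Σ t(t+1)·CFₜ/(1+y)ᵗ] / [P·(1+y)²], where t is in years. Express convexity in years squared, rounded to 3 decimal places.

27.986

With y = 0.098:
  t   CF        PV=CF/(1+0.098)^t    t·PV        t(t+1)·PV
  1         6.25         5.6922         5.6922          11.3843
  2         6.25         5.1841        10.3682          31.1047
  3         6.25         4.7214        14.1643          56.6571
  4         6.25         4.3000        17.2001          86.0004
  5         6.25         3.9162        19.5812         117.4869
  6       106.25        60.6338       363.8029       2,546.6203
  Σ                     84.4478       430.8088       2,849.2538
P = 84.4478.
Convexity = Σ t(t+1)·PV / [P·(1+y)²] = 2,849.2538 / (84.4478 × 1.205604) = 27.98583.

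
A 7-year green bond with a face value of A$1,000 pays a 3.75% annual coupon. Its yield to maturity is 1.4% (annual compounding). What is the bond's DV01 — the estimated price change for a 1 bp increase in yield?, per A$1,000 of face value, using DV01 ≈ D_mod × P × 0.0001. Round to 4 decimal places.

Periodic yield y = 0.014.
  t   CF        PV=CF/(1+0.014)^t    t·PV
  1        37.50        36.9822        36.9822
  2        37.50        36.4716        72.9433
  3        37.50        35.9681       107.9043
  4        37.50        35.4715       141.8860
  5        37.50        34.9817       174.9087
  6        37.50        34.4988       206.9926
  7     1,037.50       941.2878     6,589.0145
  Σ                  1,155.6618     7,330.6316
P = 1,155.6618; D_Mac = 6.34323 yrs; D_mod = 6.25565 yrs.
DV01 ≈ 6.25565 × 1,155.6618 × 0.0001 = 0.722942.

A$0.7229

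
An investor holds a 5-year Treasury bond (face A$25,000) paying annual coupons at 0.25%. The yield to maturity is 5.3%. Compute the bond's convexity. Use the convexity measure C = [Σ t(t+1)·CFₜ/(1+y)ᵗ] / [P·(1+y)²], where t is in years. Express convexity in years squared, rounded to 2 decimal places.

26.85

With y = 0.053:
  t   CF        PV=CF/(1+0.053)^t    t·PV        t(t+1)·PV
  1        62.50        59.3542        59.3542         118.7085
  2        62.50        56.3668       112.7336         338.2007
  3        62.50        53.5297       160.5891         642.3565
  4        62.50        50.8354       203.3417       1,016.7087
  5    25,062.50    19,358.9828    96,794.9140     580,769.4841
  Σ                 19,579.0690    97,330.9327     582,885.4585
P = 19,579.0690.
Convexity = Σ t(t+1)·PV / [P·(1+y)²] = 582,885.4585 / (19,579.0690 × 1.108809) = 26.84939.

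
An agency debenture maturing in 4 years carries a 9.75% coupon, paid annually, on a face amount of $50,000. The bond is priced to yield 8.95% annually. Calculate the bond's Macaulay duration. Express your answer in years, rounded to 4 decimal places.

3.5047 years

Periodic yield y = 0.0895. Discount each cash flow and weight by its year:
  t   CF        PV=CF/(1+0.0895)^t    t·PV
  1     4,875.00     4,474.5296     4,474.5296
  2     4,875.00     4,106.9570     8,213.9139
  3     4,875.00     3,769.5796    11,308.7387
  4    54,875.00    38,946.2453   155,784.9812
  Σ                 51,297.3114   179,782.1635
Price P = Σ PV = 51,297.3114.
Macaulay duration = Σ(t·PV) / P = 179,782.1635 / 51,297.3114 = 3.50471 years.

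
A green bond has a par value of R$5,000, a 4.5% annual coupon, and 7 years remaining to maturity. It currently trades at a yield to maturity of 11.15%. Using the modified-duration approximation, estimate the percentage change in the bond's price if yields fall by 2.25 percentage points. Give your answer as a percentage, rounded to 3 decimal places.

Periodic yield y = 0.1115. Modified duration first:
  t   CF        PV=CF/(1+0.1115)^t    t·PV
  1       225.00       202.4291       202.4291
  2       225.00       182.1225       364.2450
  3       225.00       163.8529       491.5587
  4       225.00       147.4160       589.6640
  5       225.00       132.6280       663.1399
  6       225.00       119.3234       715.9406
  7     5,225.00     2,492.9871    17,450.9095
  Σ                  3,440.7590    20,477.8868
P = 3,440.7590; D_Mac = 5.95156 yrs; D_mod = 5.95156/(1+0.1115) = 5.35453 yrs.
ΔP/P ≈ -D_mod · Δy = -5.35453 × (-0.0225) = +0.120477 = +12.0477%.

+12.048%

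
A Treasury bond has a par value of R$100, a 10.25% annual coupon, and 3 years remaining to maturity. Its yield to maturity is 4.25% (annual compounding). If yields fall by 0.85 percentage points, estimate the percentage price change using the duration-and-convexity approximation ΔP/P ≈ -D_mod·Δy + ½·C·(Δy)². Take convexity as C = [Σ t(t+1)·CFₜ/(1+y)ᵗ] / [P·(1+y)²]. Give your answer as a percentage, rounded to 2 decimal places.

With y = 0.0425:
  t   CF        PV=CF/(1+0.0425)^t    t·PV        t(t+1)·PV
  1        10.25         9.8321         9.8321          19.6643
  2        10.25         9.4313        18.8626          56.5878
  3       110.25        97.3084       291.9253       1,167.7010
  Σ                    116.5719       320.6200       1,243.9531
P = 116.5719; D_Mac = 2.75041 yrs; D_mod = 2.63828 yrs; C = 9.81879.
Duration effect: -2.63828 × (-0.0085) = +0.022425
Convexity effect: 0.5 × 9.81879 × (-0.0085)² = +0.0003547
ΔP/P ≈ +0.022425 + 0.0003547 = +0.022780 = +2.2780%.

+2.28%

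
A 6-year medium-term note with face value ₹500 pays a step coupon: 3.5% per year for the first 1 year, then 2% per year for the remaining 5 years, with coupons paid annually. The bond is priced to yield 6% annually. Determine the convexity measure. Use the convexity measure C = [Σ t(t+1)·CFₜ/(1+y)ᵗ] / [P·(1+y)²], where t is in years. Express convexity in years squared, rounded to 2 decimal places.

34.12

With y = 0.06:
  t   CF        PV=CF/(1+0.06)^t    t·PV        t(t+1)·PV
  1        17.50        16.5094        16.5094          33.0189
  2        10.00         8.9000        17.7999          53.3998
  3        10.00         8.3962        25.1886         100.7543
  4        10.00         7.9209        31.6837         158.4187
  5        10.00         7.4726        37.3629         224.1775
  6       510.00       359.5299     2,157.1793      15,100.2548
  Σ                    408.7290     2,285.7239      15,670.0239
P = 408.7290.
Convexity = Σ t(t+1)·PV / [P·(1+y)²] = 15,670.0239 / (408.7290 × 1.123600) = 34.12106.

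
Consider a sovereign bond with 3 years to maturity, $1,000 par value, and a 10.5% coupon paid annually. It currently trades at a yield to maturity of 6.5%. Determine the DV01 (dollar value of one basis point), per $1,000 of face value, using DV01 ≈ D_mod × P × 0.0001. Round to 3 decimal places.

$0.284

Periodic yield y = 0.065.
  t   CF        PV=CF/(1+0.065)^t    t·PV
  1       105.00        98.5915        98.5915
  2       105.00        92.5742       185.1484
  3     1,105.00       914.7732     2,744.3197
  Σ                  1,105.9390     3,028.0597
P = 1,105.9390; D_Mac = 2.73800 yrs; D_mod = 2.57089 yrs.
DV01 ≈ 2.57089 × 1,105.9390 × 0.0001 = 0.284325.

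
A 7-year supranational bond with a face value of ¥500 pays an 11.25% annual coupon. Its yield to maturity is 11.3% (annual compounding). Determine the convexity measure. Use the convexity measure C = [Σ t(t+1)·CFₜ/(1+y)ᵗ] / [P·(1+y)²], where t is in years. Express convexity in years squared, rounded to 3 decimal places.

30.019

With y = 0.113:
  t   CF        PV=CF/(1+0.113)^t    t·PV        t(t+1)·PV
  1        56.25        50.5391        50.5391         101.0782
  2        56.25        45.4080        90.8160         272.4479
  3        56.25        40.7978       122.3935         489.5739
  4        56.25        36.6557       146.6229         733.1146
  5        56.25        32.9342       164.6708         988.0251
  6        56.25        29.5904       177.5427       1,242.7988
  7       556.25       262.9080     1,840.3563      14,722.8504
  Σ                    498.8333     2,592.9413      18,549.8889
P = 498.8333.
Convexity = Σ t(t+1)·PV / [P·(1+y)²] = 18,549.8889 / (498.8333 × 1.238769) = 30.01895.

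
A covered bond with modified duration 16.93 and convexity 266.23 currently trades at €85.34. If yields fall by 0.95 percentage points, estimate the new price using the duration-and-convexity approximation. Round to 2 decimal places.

Duration effect: -D_mod·Δy = -16.93 × (-0.0095) = +0.160835
Convexity effect: ½·C·(Δy)² = 0.5 × 266.23 × (-0.0095)² = +0.01201362875
ΔP/P ≈ +0.160835 + 0.01201362875 = +0.17284862875
New price ≈ 85.34 × (1 + 0.17284862875) = 100.090901977525.

€100.09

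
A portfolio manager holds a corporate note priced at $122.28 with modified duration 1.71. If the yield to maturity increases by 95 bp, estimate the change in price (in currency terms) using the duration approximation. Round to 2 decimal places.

-$1.99

Duration approximation: ΔP/P ≈ -D_mod · Δy = -1.71 × (+0.0095) = -0.016245.
ΔP ≈ 122.28 × (-0.016245) = -1.9864386.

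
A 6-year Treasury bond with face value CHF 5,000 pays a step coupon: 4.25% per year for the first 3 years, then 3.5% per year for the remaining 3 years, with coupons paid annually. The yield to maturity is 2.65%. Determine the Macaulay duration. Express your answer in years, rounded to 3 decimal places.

Periodic yield y = 0.0265. Discount each cash flow and weight by its year:
  t   CF        PV=CF/(1+0.0265)^t    t·PV
  1       212.50       207.0141       207.0141
  2       212.50       201.6699       403.3397
  3       212.50       196.4636       589.3908
  4       175.00       157.6167       630.4668
  5       175.00       153.5477       767.7384
  6     5,175.00     4,423.4043    26,540.4256
  Σ                  5,339.7162    29,138.3754
Price P = Σ PV = 5,339.7162.
Macaulay duration = Σ(t·PV) / P = 29,138.3754 / 5,339.7162 = 5.45691 years.

5.457 years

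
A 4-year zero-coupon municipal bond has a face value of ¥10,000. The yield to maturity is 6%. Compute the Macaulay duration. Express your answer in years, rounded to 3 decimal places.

4.000 years

A zero-coupon bond has a single cash flow at maturity, so its Macaulay duration equals its maturity: 4 years.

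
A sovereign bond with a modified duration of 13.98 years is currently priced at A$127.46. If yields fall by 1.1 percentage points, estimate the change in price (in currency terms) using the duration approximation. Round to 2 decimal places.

Duration approximation: ΔP/P ≈ -D_mod · Δy = -13.98 × (-0.011) = +0.153780.
ΔP ≈ 127.46 × (+0.153780) = +19.6007988.

+A$19.60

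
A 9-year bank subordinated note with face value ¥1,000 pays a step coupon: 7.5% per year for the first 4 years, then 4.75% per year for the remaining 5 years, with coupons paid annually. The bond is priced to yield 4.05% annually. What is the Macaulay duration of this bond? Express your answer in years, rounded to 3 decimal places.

7.128 years

Periodic yield y = 0.0405. Discount each cash flow and weight by its year:
  t   CF        PV=CF/(1+0.0405)^t    t·PV
  1        75.00        72.0807        72.0807
  2        75.00        69.2751       138.5502
  3        75.00        66.5787       199.7360
  4        75.00        63.9872       255.9487
  5        47.50        38.9478       194.7391
  6        47.50        37.4318       224.5910
  7        47.50        35.9749       251.8240
  8        47.50        34.5746       276.5967
  9     1,047.50       732.7828     6,595.0453
  Σ                  1,151.6335     8,209.1116
Price P = Σ PV = 1,151.6335.
Macaulay duration = Σ(t·PV) / P = 8,209.1116 / 1,151.6335 = 7.12823 years.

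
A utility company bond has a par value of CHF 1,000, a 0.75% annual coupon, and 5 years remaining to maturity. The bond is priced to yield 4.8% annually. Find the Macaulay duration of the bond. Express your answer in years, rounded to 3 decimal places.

4.917 years

Periodic yield y = 0.048. Discount each cash flow and weight by its year:
  t   CF        PV=CF/(1+0.048)^t    t·PV
  1         7.50         7.1565         7.1565
  2         7.50         6.8287        13.6574
  3         7.50         6.5159        19.5478
  4         7.50         6.2175        24.8700
  5     1,007.50       796.9639     3,984.8194
  Σ                    823.6825     4,050.0512
Price P = Σ PV = 823.6825.
Macaulay duration = Σ(t·PV) / P = 4,050.0512 / 823.6825 = 4.91701 years.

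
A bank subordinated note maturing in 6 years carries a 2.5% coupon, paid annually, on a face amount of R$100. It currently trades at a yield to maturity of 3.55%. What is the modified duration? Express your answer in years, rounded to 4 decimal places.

5.4404 years

Periodic yield y = 0.0355. First find Macaulay duration:
  t   CF        PV=CF/(1+0.0355)^t    t·PV
  1         2.50         2.4143         2.4143
  2         2.50         2.3315         4.6630
  3         2.50         2.2516         6.7548
  4         2.50         2.1744         8.6976
  5         2.50         2.0999        10.4993
  6       102.50        83.1425       498.8552
  Σ                     94.4142       531.8842
P = 94.4142; Macaulay duration = 531.8842 / 94.4142 = 5.63352 years.
Modified duration = D_Mac / (1 + y) = 5.63352 / 1.0355 = 5.44039 years.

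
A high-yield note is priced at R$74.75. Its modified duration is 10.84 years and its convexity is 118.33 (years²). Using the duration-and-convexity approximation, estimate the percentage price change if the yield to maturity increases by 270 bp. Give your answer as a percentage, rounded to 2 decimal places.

-24.95%

Duration effect: -D_mod·Δy = -10.84 × (+0.027) = -0.292680
Convexity effect: ½·C·(Δy)² = 0.5 × 118.33 × (0.027)² = +0.043131285
ΔP/P ≈ -0.292680 + 0.043131285 = -0.249548715
= -24.9548715%.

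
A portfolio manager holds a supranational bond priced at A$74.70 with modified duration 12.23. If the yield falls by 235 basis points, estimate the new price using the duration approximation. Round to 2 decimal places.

Duration approximation: ΔP/P ≈ -D_mod · Δy = -12.23 × (-0.0235) = +0.287405.
New price ≈ 74.70 × (1 + 0.287405) = 96.1691535.

A$96.17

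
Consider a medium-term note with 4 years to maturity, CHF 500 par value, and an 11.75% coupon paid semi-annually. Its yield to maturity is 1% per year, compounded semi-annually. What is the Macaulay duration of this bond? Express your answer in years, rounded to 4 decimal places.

Periodic yield y = 0.005. Discount each cash flow and weight by its period:
  t   CF        PV=CF/(1+0.005)^t    t·PV
  1       29.375        29.2289        29.2289
  2       29.375        29.0834        58.1669
  3       29.375        28.9387        86.8162
  4       29.375        28.7948       115.1791
  5       29.375        28.6515       143.2576
  6       29.375        28.5090       171.0538
  7       29.375        28.3671       198.5699
  8      529.375       508.6686     4,069.3488
  Σ                    710.2420     4,871.6212
Price P = Σ PV = 710.2420.
Macaulay duration = Σ(t·PV) / P = 4,871.6212 / 710.2420 = 6.85910 half-year periods.
In years: 6.85910 / 2 = 3.42955 years.

3.4296 years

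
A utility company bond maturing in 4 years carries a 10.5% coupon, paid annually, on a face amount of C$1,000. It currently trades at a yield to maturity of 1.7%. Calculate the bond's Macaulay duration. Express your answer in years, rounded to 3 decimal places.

Periodic yield y = 0.017. Discount each cash flow and weight by its year:
  t   CF        PV=CF/(1+0.017)^t    t·PV
  1       105.00       103.2448       103.2448
  2       105.00       101.5190       203.0380
  3       105.00        99.8220       299.4661
  4     1,105.00     1,032.9480     4,131.7921
  Σ                  1,337.5339     4,737.5411
Price P = Σ PV = 1,337.5339.
Macaulay duration = Σ(t·PV) / P = 4,737.5411 / 1,337.5339 = 3.54200 years.

3.542 years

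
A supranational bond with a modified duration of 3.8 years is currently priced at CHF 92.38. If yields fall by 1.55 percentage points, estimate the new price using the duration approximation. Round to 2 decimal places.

CHF 97.82

Duration approximation: ΔP/P ≈ -D_mod · Δy = -3.8 × (-0.0155) = +0.058900.
New price ≈ 92.38 × (1 + 0.058900) = 97.821182.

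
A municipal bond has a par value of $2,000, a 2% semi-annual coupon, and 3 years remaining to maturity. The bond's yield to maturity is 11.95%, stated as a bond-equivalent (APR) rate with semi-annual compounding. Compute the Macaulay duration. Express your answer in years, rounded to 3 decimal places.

2.913 years

Periodic yield y = 0.05975. Discount each cash flow and weight by its period:
  t   CF        PV=CF/(1+0.05975)^t    t·PV
  1        20.00        18.8724        18.8724
  2        20.00        17.8083        35.6167
  3        20.00        16.8043        50.4128
  4        20.00        15.8568        63.4273
  5        20.00        14.9628        74.8140
  6     2,020.00     1,426.0371     8,556.2225
  Σ                  1,510.3417     8,799.3656
Price P = Σ PV = 1,510.3417.
Macaulay duration = Σ(t·PV) / P = 8,799.3656 / 1,510.3417 = 5.82608 half-year periods.
In years: 5.82608 / 2 = 2.91304 years.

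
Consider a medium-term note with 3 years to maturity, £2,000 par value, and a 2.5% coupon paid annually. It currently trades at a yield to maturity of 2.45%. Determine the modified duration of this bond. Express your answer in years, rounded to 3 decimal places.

2.857 years

Periodic yield y = 0.0245. First find Macaulay duration:
  t   CF        PV=CF/(1+0.0245)^t    t·PV
  1        50.00        48.8043        48.8043
  2        50.00        47.6372        95.2744
  3     2,050.00     1,906.4173     5,719.2519
  Σ                  2,002.8588     5,863.3306
P = 2,002.8588; Macaulay duration = 5,863.3306 / 2,002.8588 = 2.92748 years.
Modified duration = D_Mac / (1 + y) = 2.92748 / 1.0245 = 2.85747 years.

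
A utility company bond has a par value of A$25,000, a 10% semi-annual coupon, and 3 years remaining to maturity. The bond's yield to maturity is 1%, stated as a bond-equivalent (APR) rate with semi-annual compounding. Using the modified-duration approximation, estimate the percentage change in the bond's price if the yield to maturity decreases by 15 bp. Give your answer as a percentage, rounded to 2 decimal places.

Periodic yield y = 0.005. Modified duration first:
  t   CF        PV=CF/(1+0.005)^t    t·PV
  1     1,250.00     1,243.7811     1,243.7811
  2     1,250.00     1,237.5931     2,475.1863
  3     1,250.00     1,231.4359     3,694.3078
  4     1,250.00     1,225.3094     4,901.2376
  5     1,250.00     1,219.2133     6,096.0667
  6    26,250.00    25,476.0995   152,856.5973
  Σ                 31,633.4325   171,267.1768
P = 31,633.4325; D_Mac = 5.41412 half-year periods = 2.70706 yrs; D_mod = 2.70706/(1+0.005) = 2.69359 yrs.
ΔP/P ≈ -D_mod · Δy = -2.69359 × (-0.0015) = +0.004040 = +0.4040%.

+0.40%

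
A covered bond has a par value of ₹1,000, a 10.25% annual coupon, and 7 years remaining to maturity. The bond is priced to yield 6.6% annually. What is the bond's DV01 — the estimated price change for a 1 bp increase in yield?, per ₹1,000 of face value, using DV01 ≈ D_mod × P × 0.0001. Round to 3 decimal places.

Periodic yield y = 0.066.
  t   CF        PV=CF/(1+0.066)^t    t·PV
  1       102.50        96.1538        96.1538
  2       102.50        90.2006       180.4012
  3       102.50        84.6160       253.8479
  4       102.50        79.3771       317.5083
  5       102.50        74.4625       372.3127
  6       102.50        69.8523       419.1137
  7     1,102.50       704.8199     4,933.7394
  Σ                  1,199.4822     6,573.0770
P = 1,199.4822; D_Mac = 5.47993 yrs; D_mod = 5.14065 yrs.
DV01 ≈ 5.14065 × 1,199.4822 × 0.0001 = 0.616611.

₹0.617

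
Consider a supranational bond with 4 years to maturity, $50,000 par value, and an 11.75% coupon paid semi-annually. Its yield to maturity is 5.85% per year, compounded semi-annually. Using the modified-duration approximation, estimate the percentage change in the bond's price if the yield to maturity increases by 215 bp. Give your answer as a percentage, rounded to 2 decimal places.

-7.05%

Periodic yield y = 0.02925. Modified duration first:
  t   CF        PV=CF/(1+0.02925)^t    t·PV
  1     2,937.50     2,854.0199     2,854.0199
  2     2,937.50     2,772.9122     5,545.8245
  3     2,937.50     2,694.1095     8,082.3286
  4     2,937.50     2,617.5463    10,470.1852
  5     2,937.50     2,543.1589    12,715.7945
  6     2,937.50     2,470.8855    14,825.3130
  7     2,937.50     2,400.6660    16,804.6622
  8    52,937.50    42,033.5841   336,268.6724
  Σ                 60,386.8825   407,566.8003
P = 60,386.8825; D_Mac = 6.74926 half-year periods = 3.37463 yrs; D_mod = 3.37463/(1+0.02925) = 3.27873 yrs.
ΔP/P ≈ -D_mod · Δy = -3.27873 × (+0.0215) = -0.070493 = -7.0493%.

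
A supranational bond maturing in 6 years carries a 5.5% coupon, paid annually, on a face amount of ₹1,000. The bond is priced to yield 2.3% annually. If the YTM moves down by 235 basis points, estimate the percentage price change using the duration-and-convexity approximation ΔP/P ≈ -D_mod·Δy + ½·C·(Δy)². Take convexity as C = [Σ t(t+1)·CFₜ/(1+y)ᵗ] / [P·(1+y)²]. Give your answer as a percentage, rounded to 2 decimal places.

With y = 0.023:
  t   CF        PV=CF/(1+0.023)^t    t·PV        t(t+1)·PV
  1        55.00        53.7634        53.7634         107.5269
  2        55.00        52.5547       105.1094         315.3281
  3        55.00        51.3731       154.1193         616.4772
  4        55.00        50.2181       200.8723       1,004.3617
  5        55.00        49.0890       245.4452       1,472.6711
  6     1,055.00       920.4467     5,522.6804      38,658.7625
  Σ                  1,177.4451     6,281.9900      42,175.1276
P = 1,177.4451; D_Mac = 5.33527 yrs; D_mod = 5.21532 yrs; C = 34.22666.
Duration effect: -5.21532 × (-0.0235) = +0.122560
Convexity effect: 0.5 × 34.22666 × (-0.0235)² = +0.0094508
ΔP/P ≈ +0.122560 + 0.0094508 = +0.132011 = +13.2011%.

+13.20%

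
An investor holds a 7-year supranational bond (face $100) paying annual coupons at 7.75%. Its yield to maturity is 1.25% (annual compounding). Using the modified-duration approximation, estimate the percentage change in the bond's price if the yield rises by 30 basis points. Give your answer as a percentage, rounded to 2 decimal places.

Periodic yield y = 0.0125. Modified duration first:
  t   CF        PV=CF/(1+0.0125)^t    t·PV
  1         7.75         7.6543         7.6543
  2         7.75         7.5598        15.1196
  3         7.75         7.4665        22.3995
  4         7.75         7.3743        29.4973
  5         7.75         7.2833        36.4164
  6         7.75         7.1934        43.1601
  7       107.75        98.7761       691.4330
  Σ                    143.3077       845.6802
P = 143.3077; D_Mac = 5.90115 yrs; D_mod = 5.90115/(1+0.0125) = 5.82830 yrs.
ΔP/P ≈ -D_mod · Δy = -5.82830 × (+0.003) = -0.017485 = -1.7485%.

-1.75%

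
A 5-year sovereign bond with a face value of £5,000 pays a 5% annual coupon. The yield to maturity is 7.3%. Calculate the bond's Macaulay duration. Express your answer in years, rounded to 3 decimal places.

Periodic yield y = 0.073. Discount each cash flow and weight by its year:
  t   CF        PV=CF/(1+0.073)^t    t·PV
  1       250.00       232.9916       232.9916
  2       250.00       217.1404       434.2807
  3       250.00       202.3675       607.1026
  4       250.00       188.5998       754.3990
  5     5,250.00     3,691.1415    18,455.7075
  Σ                  4,532.2408    20,484.4814
Price P = Σ PV = 4,532.2408.
Macaulay duration = Σ(t·PV) / P = 20,484.4814 / 4,532.2408 = 4.51972 years.

4.520 years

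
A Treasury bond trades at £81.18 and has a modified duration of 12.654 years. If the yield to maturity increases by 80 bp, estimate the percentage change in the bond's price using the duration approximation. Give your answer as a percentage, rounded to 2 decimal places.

Duration approximation: ΔP/P ≈ -D_mod · Δy = -12.654 × (+0.008) = -0.101232.
As a percentage: -10.1232%.

-10.12%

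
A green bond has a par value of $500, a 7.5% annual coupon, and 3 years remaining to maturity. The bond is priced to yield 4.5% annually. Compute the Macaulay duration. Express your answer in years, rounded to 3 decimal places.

2.804 years

Periodic yield y = 0.045. Discount each cash flow and weight by its year:
  t   CF        PV=CF/(1+0.045)^t    t·PV
  1        37.50        35.8852        35.8852
  2        37.50        34.3399        68.6797
  3       537.50       471.0094     1,413.0283
  Σ                    541.2345     1,517.5932
Price P = Σ PV = 541.2345.
Macaulay duration = Σ(t·PV) / P = 1,517.5932 / 541.2345 = 2.80395 years.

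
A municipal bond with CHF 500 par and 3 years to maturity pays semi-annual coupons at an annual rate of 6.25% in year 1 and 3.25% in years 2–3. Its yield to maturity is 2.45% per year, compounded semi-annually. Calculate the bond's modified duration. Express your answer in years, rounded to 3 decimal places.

Periodic yield y = 0.01225. First find Macaulay duration:
  t   CF        PV=CF/(1+0.01225)^t    t·PV
  1       15.625        15.4359        15.4359
  2       15.625        15.2491        30.4982
  3        8.125         7.8336        23.5007
  4        8.125         7.7388        30.9551
  5        8.125         7.6451        38.2256
  6      508.125       472.3282     2,833.9690
  Σ                    526.2307     2,972.5846
P = 526.2307; Macaulay duration = 2,972.5846 / 526.2307 = 5.64882 half-year periods = 2.82441 years.
Modified duration = D_Mac / (1 + y) = 2.82441 / 1.01225 = 2.79023 years.

2.790 years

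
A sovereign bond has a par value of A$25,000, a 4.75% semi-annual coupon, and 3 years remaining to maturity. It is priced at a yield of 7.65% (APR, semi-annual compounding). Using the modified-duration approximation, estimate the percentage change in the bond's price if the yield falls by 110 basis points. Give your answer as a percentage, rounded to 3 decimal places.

Periodic yield y = 0.03825. Modified duration first:
  t   CF        PV=CF/(1+0.03825)^t    t·PV
  1       593.75       571.8758       571.8758
  2       593.75       550.8074     1,101.6147
  3       593.75       530.5152     1,591.5455
  4       593.75       510.9705     2,043.8822
  5       593.75       492.1460     2,460.7298
  6    25,593.75    20,432.5366   122,595.2194
  Σ                 23,088.8514   130,364.8673
P = 23,088.8514; D_Mac = 5.64623 half-year periods = 2.82311 yrs; D_mod = 2.82311/(1+0.03825) = 2.71911 yrs.
ΔP/P ≈ -D_mod · Δy = -2.71911 × (-0.011) = +0.029910 = +2.9910%.

+2.991%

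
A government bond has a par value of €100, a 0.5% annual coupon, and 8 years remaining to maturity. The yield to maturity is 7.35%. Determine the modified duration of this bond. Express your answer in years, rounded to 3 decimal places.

7.274 years

Periodic yield y = 0.0735. First find Macaulay duration:
  t   CF        PV=CF/(1+0.0735)^t    t·PV
  1         0.50         0.4658         0.4658
  2         0.50         0.4339         0.8678
  3         0.50         0.4042         1.2125
  4         0.50         0.3765         1.5060
  5         0.50         0.3507         1.7536
  6         0.50         0.3267         1.9602
  7         0.50         0.3043         2.1304
  8       100.50        56.9836       455.8686
  Σ                     59.6456       465.7648
P = 59.6456; Macaulay duration = 465.7648 / 59.6456 = 7.80887 years.
Modified duration = D_Mac / (1 + y) = 7.80887 / 1.0735 = 7.27421 years.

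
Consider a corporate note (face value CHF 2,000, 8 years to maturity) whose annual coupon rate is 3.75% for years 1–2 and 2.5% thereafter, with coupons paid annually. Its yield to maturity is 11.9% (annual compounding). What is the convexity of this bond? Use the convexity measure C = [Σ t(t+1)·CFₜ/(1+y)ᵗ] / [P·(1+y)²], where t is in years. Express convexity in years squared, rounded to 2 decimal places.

With y = 0.119:
  t   CF        PV=CF/(1+0.119)^t    t·PV        t(t+1)·PV
  1        75.00        67.0241        67.0241         134.0483
  2        75.00        59.8965       119.7929         359.3787
  3        50.00        35.6845       107.0535         428.2141
  4        50.00        31.8896       127.5586         637.7929
  5        50.00        28.4983       142.4917         854.9502
  6        50.00        25.4677       152.8061       1,069.6428
  7        50.00        22.7593       159.3153       1,274.5223
  8     2,050.00       833.8985     6,671.1876      60,040.6887
  Σ                  1,105.1185     7,547.2299      64,799.2379
P = 1,105.1185.
Convexity = Σ t(t+1)·PV / [P·(1+y)²] = 64,799.2379 / (1,105.1185 × 1.252161) = 46.82749.

46.83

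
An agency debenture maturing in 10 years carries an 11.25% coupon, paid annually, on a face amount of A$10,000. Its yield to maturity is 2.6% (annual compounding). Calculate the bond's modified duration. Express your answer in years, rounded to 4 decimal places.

Periodic yield y = 0.026. First find Macaulay duration:
  t   CF        PV=CF/(1+0.026)^t    t·PV
  1     1,125.00     1,096.4912     1,096.4912
  2     1,125.00     1,068.7049     2,137.4098
  3     1,125.00     1,041.6227     3,124.8681
  4     1,125.00     1,015.2268     4,060.9073
  5     1,125.00       989.4998     4,947.4991
  6     1,125.00       964.4248     5,786.5486
  7     1,125.00       939.9852     6,579.8961
  8     1,125.00       916.1649     7,329.3190
  9     1,125.00       892.9482     8,036.5340
  10   11,125.00     8,606.4968    86,064.9681
  Σ                 17,531.5653   129,164.4413
P = 17,531.5653; Macaulay duration = 129,164.4413 / 17,531.5653 = 7.36754 years.
Modified duration = D_Mac / (1 + y) = 7.36754 / 1.026 = 7.18083 years.

7.1808 years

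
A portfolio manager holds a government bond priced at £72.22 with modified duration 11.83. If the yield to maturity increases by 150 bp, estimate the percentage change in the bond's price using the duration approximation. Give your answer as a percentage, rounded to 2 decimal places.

Duration approximation: ΔP/P ≈ -D_mod · Δy = -11.83 × (+0.015) = -0.177450.
As a percentage: -17.7450%.

-17.75%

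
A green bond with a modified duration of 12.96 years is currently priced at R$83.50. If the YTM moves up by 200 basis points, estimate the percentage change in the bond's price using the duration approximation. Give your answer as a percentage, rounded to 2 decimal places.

Duration approximation: ΔP/P ≈ -D_mod · Δy = -12.96 × (+0.02) = -0.259200.
As a percentage: -25.9200%.

-25.92%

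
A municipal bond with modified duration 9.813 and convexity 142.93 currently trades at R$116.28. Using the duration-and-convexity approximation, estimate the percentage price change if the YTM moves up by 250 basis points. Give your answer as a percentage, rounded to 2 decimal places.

Duration effect: -D_mod·Δy = -9.813 × (+0.025) = -0.245325
Convexity effect: ½·C·(Δy)² = 0.5 × 142.93 × (0.025)² = +0.044665625
ΔP/P ≈ -0.245325 + 0.044665625 = -0.200659375
= -20.0659375%.

-20.07%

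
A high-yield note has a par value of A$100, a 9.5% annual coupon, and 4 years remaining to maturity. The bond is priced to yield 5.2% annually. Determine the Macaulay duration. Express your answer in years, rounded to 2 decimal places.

Periodic yield y = 0.052. Discount each cash flow and weight by its year:
  t   CF        PV=CF/(1+0.052)^t    t·PV
  1         9.50         9.0304         9.0304
  2         9.50         8.5840        17.1681
  3         9.50         8.1597        24.4792
  4       109.50        89.4028       357.6112
  Σ                    115.1770       408.2890
Price P = Σ PV = 115.1770.
Macaulay duration = Σ(t·PV) / P = 408.2890 / 115.1770 = 3.54488 years.

3.54 years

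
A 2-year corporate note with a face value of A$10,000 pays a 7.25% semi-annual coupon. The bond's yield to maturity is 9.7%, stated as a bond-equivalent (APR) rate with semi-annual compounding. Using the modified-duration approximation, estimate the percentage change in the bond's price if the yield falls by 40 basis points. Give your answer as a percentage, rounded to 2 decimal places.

+0.72%

Periodic yield y = 0.0485. Modified duration first:
  t   CF        PV=CF/(1+0.0485)^t    t·PV
  1       362.50       345.7320       345.7320
  2       362.50       329.7396       659.4793
  3       362.50       314.4870       943.4610
  4    10,362.50     8,574.1446    34,296.5785
  Σ                  9,564.1032    36,245.2507
P = 9,564.1032; D_Mac = 3.78972 half-year periods = 1.89486 yrs; D_mod = 1.89486/(1+0.0485) = 1.80721 yrs.
ΔP/P ≈ -D_mod · Δy = -1.80721 × (-0.004) = +0.007229 = +0.7229%.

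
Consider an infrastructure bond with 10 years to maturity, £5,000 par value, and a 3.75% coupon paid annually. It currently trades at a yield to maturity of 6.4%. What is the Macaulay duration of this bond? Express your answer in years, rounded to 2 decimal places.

8.32 years

Periodic yield y = 0.064. Discount each cash flow and weight by its year:
  t   CF        PV=CF/(1+0.064)^t    t·PV
  1       187.50       176.2218       176.2218
  2       187.50       165.6220       331.2440
  3       187.50       155.6598       466.9793
  4       187.50       146.2968       585.1871
  5       187.50       137.4970       687.4849
  6       187.50       129.2265       775.3589
  7       187.50       121.4535       850.1742
  8       187.50       114.1480       913.1839
  9       187.50       107.2819       965.5375
  10    5,187.50     2,789.5993    27,895.9933
  Σ                  4,043.0065    33,647.3648
Price P = Σ PV = 4,043.0065.
Macaulay duration = Σ(t·PV) / P = 33,647.3648 / 4,043.0065 = 8.32236 years.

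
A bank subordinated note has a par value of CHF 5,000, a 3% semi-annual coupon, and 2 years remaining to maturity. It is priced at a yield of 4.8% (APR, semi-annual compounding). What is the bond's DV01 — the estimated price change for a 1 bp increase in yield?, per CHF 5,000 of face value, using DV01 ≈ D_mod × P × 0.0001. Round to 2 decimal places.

Periodic yield y = 0.024.
  t   CF        PV=CF/(1+0.024)^t    t·PV
  1        75.00        73.2422        73.2422
  2        75.00        71.5256       143.0511
  3        75.00        69.8492       209.5476
  4     5,075.00     4,615.6856    18,462.7424
  Σ                  4,830.3026    18,888.5834
P = 4,830.3026; D_Mac = 3.91043 half-year periods = 1.95522 yrs; D_mod = 1.90939 yrs.
DV01 ≈ 1.90939 × 4,830.3026 × 0.0001 = 0.922294.

CHF 0.92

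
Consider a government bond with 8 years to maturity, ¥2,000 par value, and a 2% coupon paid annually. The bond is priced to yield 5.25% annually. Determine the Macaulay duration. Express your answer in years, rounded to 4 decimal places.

Periodic yield y = 0.0525. Discount each cash flow and weight by its year:
  t   CF        PV=CF/(1+0.0525)^t    t·PV
  1        40.00        38.0048        38.0048
  2        40.00        36.1090        72.2181
  3        40.00        34.3079       102.9236
  4        40.00        32.5965       130.3862
  5        40.00        30.9706       154.8529
  6        40.00        29.4257       176.5544
  7        40.00        27.9579       195.7056
  8     2,040.00     1,354.7318    10,837.8546
  Σ                  1,584.1043    11,708.5001
Price P = Σ PV = 1,584.1043.
Macaulay duration = Σ(t·PV) / P = 11,708.5001 / 1,584.1043 = 7.39124 years.

7.3912 years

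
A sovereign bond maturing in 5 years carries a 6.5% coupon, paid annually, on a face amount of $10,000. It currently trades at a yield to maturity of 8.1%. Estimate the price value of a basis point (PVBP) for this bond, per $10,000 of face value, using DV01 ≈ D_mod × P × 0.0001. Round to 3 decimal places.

$3.815

Periodic yield y = 0.081.
  t   CF        PV=CF/(1+0.081)^t    t·PV
  1       650.00       601.2951       601.2951
  2       650.00       556.2397     1,112.4794
  3       650.00       514.5603     1,543.6809
  4       650.00       476.0040     1,904.0159
  5    10,650.00     7,214.7475    36,073.7376
  Σ                  9,362.8466    41,235.2089
P = 9,362.8466; D_Mac = 4.40413 yrs; D_mod = 4.07413 yrs.
DV01 ≈ 4.07413 × 9,362.8466 × 0.0001 = 3.814543.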